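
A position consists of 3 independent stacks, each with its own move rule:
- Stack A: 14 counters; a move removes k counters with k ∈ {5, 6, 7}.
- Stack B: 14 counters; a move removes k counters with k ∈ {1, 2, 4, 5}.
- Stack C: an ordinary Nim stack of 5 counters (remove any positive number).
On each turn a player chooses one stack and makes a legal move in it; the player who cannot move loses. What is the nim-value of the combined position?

7

Grundy values for stack A (subtraction set {5, 6, 7}):
k:     0  1  2  3  4  5  6  7  8  9 10 11 12 13 14
g(k):  0  0  0  0  0  1  1  1  1  1  2  2  0  0  0
So g(14) = 0.
Build the Grundy sequence for stack B with g(k) = mex{g(k−s) : s ∈ {1, 2, 4, 5}, s ≤ k}:
k:     0  1  2  3  4  5  6  7  8  9 10 11 12 13 14
g(k):  0  1  2  0  1  2  0  1  2  0  1  2  0  1  2
So g(14) = 2.
Stack C is a plain Nim stack of size 5, so its Grundy value is 5.
The value of a disjunctive sum is the nim-sum of the parts.
Combined value = 0 XOR 2 XOR 5 = 7.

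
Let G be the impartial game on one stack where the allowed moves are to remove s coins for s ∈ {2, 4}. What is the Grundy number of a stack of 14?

Compute g(0), g(1), … for moves {2, 4}:
k:     0  1  2  3  4  5  6  7  8  9 10 11 12 13 14
g(k):  0  0  1  1  2  2  0  0  1  1  2  2  0  0  1
So g(14) = 1.

1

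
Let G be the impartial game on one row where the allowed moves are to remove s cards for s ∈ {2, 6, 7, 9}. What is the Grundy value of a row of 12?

Build the Grundy sequence with g(k) = mex{g(k−s) : s ∈ {2, 6, 7, 9}, s ≤ k}:
k:     0  1  2  3  4  5  6  7  8  9 10 11 12
g(k):  0  0  1  1  0  0  1  1  2  2  3  3  2
So g(12) = 2.

2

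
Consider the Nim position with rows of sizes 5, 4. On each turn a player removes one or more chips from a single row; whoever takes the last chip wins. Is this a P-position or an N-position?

N-position

Write each in binary and XOR column by column:
  101  (5)
  100  (4)
  ---
  001  (1)
The nim-sum is 1 ≠ 0, so this is an N-position: the player to move can win.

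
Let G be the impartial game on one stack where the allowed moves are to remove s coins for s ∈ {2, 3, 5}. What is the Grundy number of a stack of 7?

0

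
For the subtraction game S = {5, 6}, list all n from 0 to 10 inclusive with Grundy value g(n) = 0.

Grundy values for subtraction set {5, 6}:
k:     0  1  2  3  4  5  6  7  8  9 10
g(k):  0  0  0  0  0  1  1  1  1  1  2
The P-positions (g = 0) in 0..10 are 0, 1, 2, 3, 4.

0, 1, 2, 3, 4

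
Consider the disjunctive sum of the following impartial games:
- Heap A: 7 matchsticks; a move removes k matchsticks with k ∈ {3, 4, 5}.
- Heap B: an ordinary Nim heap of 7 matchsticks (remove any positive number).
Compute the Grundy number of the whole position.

5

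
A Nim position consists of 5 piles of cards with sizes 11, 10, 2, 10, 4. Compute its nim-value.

13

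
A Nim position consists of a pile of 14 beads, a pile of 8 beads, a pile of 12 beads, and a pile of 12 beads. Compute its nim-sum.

Bitwise XOR of the heap sizes:
  1110  (14)
  1000  (8)
  1100  (12)
  1100  (12)
  ----
  0110  (6)

6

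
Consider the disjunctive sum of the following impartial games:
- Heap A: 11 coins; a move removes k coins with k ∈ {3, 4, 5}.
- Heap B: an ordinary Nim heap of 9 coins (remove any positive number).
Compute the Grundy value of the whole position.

For heap A, compute g(0), g(1), … with moves {3, 4, 5}:
k:     0  1  2  3  4  5  6  7  8  9 10 11
g(k):  0  0  0  1  1  1  2  2  0  0  0  1
So g(11) = 1.
Heap B is a plain Nim heap of size 9, so its Grundy value is 9.
The value of a disjunctive sum is the nim-sum of the parts.
Combined value = 1 ⊕ 9 = 8.

8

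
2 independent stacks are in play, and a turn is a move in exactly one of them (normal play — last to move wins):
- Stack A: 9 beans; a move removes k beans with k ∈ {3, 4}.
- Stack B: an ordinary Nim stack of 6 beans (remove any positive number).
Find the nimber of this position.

Build the Grundy sequence for stack A with g(k) = mex{g(k−s) : s ∈ {3, 4}, s ≤ k}:
g(0) = mex{} = 0
g(1) = mex{} = 0
g(2) = mex{} = 0
g(3) = mex{0} = 1
g(4) = mex{0} = 1
g(5) = mex{0} = 1
g(6) = mex{0,1} = 2
g(7) = mex{1} = 0
g(8) = mex{1} = 0
g(9) = mex{1,2} = 0
So g(9) = 0.
Stack B is a plain Nim stack of size 6, so its Grundy value is 6.
The value of a disjunctive sum is the nim-sum of the parts.
Combined value = 0 XOR 6 = 6.

6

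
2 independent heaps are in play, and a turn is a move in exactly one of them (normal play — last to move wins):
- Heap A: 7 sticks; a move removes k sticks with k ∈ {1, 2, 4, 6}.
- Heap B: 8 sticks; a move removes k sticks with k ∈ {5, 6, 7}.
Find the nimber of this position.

For heap A, compute g(0), g(1), … with moves {1, 2, 4, 6}:
k:     0  1  2  3  4  5  6  7
g(k):  0  1  2  0  1  2  3  4
So g(7) = 4.
Build the Grundy sequence for heap B with g(k) = mex{g(k−s) : s ∈ {5, 6, 7}, s ≤ k}:
k:     0  1  2  3  4  5  6  7  8
g(k):  0  0  0  0  0  1  1  1  1
So g(8) = 1.
By the Sprague-Grundy theorem, the Grundy value of a sum of independent games is the XOR of the component values.
Combined value = 4 XOR 1 = 5.

5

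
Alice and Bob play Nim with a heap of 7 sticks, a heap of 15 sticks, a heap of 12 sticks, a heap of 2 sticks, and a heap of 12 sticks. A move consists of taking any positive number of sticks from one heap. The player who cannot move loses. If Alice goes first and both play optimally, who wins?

Bitwise XOR of the heap sizes:
  0111  (7)
  1111  (15)
  1100  (12)
  0010  (2)
  1100  (12)
  ----
  1010  (10)
The nim-sum is 10 ≠ 0, so this is an N-position: the player to move can win; Alice has a winning move.

Alice wins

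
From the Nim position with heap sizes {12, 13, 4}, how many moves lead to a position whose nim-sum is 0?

Nim-sum: 12 XOR 13 XOR 4 = 5.
The overall nim-sum is X = 5. A heap of size p has a winning move iff p XOR X < p (reduce it to p XOR X).
  12: 12 XOR 5 = 9 < 12 — winning move (to 9).
  13: 13 XOR 5 = 8 < 13 — winning move (to 8).
  4: 4 XOR 5 = 1 < 4 — winning move (to 1).
That gives 3 winning moves.

3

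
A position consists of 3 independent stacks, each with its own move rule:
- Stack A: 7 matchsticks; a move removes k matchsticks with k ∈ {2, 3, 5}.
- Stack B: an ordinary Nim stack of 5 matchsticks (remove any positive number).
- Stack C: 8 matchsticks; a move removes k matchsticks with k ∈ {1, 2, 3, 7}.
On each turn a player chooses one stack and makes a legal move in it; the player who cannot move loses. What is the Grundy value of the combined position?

5

Build the Grundy sequence for stack A with g(k) = mex{g(k−s) : s ∈ {2, 3, 5}, s ≤ k}:
g(0) = mex{} = 0
g(1) = mex{} = 0
g(2) = mex{0} = 1
g(3) = mex{0} = 1
g(4) = mex{0,1} = 2
g(5) = mex{0,1} = 2
g(6) = mex{0,1,2} = 3
g(7) = mex{1,2} = 0
So g(7) = 0.
Stack B is a plain Nim stack of size 5, so its Grundy value is 5.
Build the Grundy sequence for stack C with g(k) = mex{g(k−s) : s ∈ {1, 2, 3, 7}, s ≤ k}:
k:     0  1  2  3  4  5  6  7  8
g(k):  0  1  2  3  0  1  2  3  0
So g(8) = 0.
By the Sprague-Grundy theorem, the Grundy value of a sum of independent games is the XOR of the component values.
Combined value = 0 XOR 5 XOR 0 = 5.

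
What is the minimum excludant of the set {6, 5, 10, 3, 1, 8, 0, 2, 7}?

4

The values 0, 1, 2, 3 are all present; 4 is the first non-negative integer missing from the set.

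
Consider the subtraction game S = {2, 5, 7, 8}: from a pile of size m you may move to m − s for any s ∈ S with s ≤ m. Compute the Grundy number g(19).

2

Compute g(0), g(1), … for moves {2, 5, 7, 8}:
k:     0  1  2  3  4  5  6  7  8  9 10 11 12 13 14 15 16 17 18 19
g(k):  0  0  1  1  0  2  1  3  2  2  0  3  1  0  0  1  1  3  2  2
So g(19) = 2.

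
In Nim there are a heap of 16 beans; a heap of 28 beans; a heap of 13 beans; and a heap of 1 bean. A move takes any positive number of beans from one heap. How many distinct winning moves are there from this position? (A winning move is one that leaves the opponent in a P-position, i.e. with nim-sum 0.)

0

Nim-sum: 16 ⊕ 28 ⊕ 13 ⊕ 1 = 0.
The nim-sum is already 0, so every move leaves a nonzero nim-sum — there are no winning moves.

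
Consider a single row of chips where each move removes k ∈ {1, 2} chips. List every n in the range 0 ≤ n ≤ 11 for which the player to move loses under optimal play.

Grundy values for subtraction set {1, 2}:
g(0) = mex{} = 0
g(1) = mex{0} = 1
g(2) = mex{0,1} = 2
g(3) = mex{1,2} = 0
g(4) = mex{0,2} = 1
g(5) = mex{0,1} = 2
g(6) = mex{1,2} = 0
g(7) = mex{0,2} = 1
g(8) = mex{0,1} = 2
g(9) = mex{1,2} = 0
g(10) = mex{0,2} = 1
g(11) = mex{0,1} = 2
The P-positions (g = 0) in 0..11 are 0, 3, 6, 9.

0, 3, 6, 9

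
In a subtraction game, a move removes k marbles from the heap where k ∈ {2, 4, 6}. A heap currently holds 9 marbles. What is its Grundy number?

Build the Grundy sequence with g(k) = mex{g(k−s) : s ∈ {2, 4, 6}, s ≤ k}:
g(0) = mex{} = 0
g(1) = mex{} = 0
g(2) = mex{0} = 1
g(3) = mex{0} = 1
g(4) = mex{0,1} = 2
g(5) = mex{0,1} = 2
g(6) = mex{0,1,2} = 3
g(7) = mex{0,1,2} = 3
g(8) = mex{1,2,3} = 0
g(9) = mex{1,2,3} = 0
So g(9) = 0.

0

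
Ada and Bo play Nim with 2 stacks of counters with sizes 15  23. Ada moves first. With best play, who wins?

Ada wins

Write each in binary and XOR column by column:
  01111  (15)
  10111  (23)
  -----
  11000  (24)
The nim-sum is 24 ≠ 0, so this is an N-position: the player to move can win; Ada has a winning move.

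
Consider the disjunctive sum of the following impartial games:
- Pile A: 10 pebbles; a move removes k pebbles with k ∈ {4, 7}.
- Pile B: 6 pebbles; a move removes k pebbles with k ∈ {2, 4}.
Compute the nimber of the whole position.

2

Grundy values for pile A (subtraction set {4, 7}):
k:     0  1  2  3  4  5  6  7  8  9 10
g(k):  0  0  0  0  1  1  1  1  2  2  2
So g(10) = 2.
Grundy values for pile B (subtraction set {2, 4}):
k:     0  1  2  3  4  5  6
g(k):  0  0  1  1  2  2  0
So g(6) = 0.
By the Sprague-Grundy theorem, the Grundy value of a sum of independent games is the XOR of the component values.
Combined value = 2 XOR 0 = 2.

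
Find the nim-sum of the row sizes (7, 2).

5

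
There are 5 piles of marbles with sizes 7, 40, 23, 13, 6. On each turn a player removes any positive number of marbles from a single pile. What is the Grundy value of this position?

51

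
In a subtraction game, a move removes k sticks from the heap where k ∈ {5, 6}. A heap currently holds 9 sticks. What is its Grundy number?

1

Compute g(0), g(1), … for moves {5, 6}:
k:     0  1  2  3  4  5  6  7  8  9
g(k):  0  0  0  0  0  1  1  1  1  1
So g(9) = 1.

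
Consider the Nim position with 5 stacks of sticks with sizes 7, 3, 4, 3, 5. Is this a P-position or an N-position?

N-position

Nim-sum: 7 ⊕ 3 ⊕ 4 ⊕ 3 ⊕ 5 = 6.
The nim-sum is 6 ≠ 0, so this is an N-position: the player to move can win.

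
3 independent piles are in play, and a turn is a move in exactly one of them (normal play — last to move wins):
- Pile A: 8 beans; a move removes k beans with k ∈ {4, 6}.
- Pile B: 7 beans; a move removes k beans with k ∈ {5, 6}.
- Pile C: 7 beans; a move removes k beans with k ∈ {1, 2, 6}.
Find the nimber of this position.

Build the Grundy sequence for pile A with g(k) = mex{g(k−s) : s ∈ {4, 6}, s ≤ k}:
g(0) = mex{} = 0
g(1) = mex{} = 0
g(2) = mex{} = 0
g(3) = mex{} = 0
g(4) = mex{0} = 1
g(5) = mex{0} = 1
g(6) = mex{0} = 1
g(7) = mex{0} = 1
g(8) = mex{0,1} = 2
So g(8) = 2.
Build the Grundy sequence for pile B with g(k) = mex{g(k−s) : s ∈ {5, 6}, s ≤ k}:
g(0) = mex{} = 0
g(1) = mex{} = 0
g(2) = mex{} = 0
g(3) = mex{} = 0
g(4) = mex{} = 0
g(5) = mex{0} = 1
g(6) = mex{0} = 1
g(7) = mex{0} = 1
So g(7) = 1.
For pile C, compute g(0), g(1), … with moves {1, 2, 6}:
k:     0  1  2  3  4  5  6  7
g(k):  0  1  2  0  1  2  3  0
So g(7) = 0.
By the Sprague-Grundy theorem, the Grundy value of a sum of independent games is the XOR of the component values.
Combined value = 2 ⊕ 1 ⊕ 0 = 3.

3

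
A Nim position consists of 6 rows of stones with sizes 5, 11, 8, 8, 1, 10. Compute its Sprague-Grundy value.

In binary:
  0101  (5)
  1011  (11)
  1000  (8)
  1000  (8)
  0001  (1)
  1010  (10)
  ----
  0101  (5)

5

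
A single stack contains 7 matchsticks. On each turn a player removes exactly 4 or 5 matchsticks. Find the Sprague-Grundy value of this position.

1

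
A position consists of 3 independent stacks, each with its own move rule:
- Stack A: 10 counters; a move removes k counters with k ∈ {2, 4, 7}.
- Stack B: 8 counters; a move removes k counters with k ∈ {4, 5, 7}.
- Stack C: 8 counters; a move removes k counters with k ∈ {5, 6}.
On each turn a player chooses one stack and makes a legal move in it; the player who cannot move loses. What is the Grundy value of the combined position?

1

Grundy values for stack A (subtraction set {2, 4, 7}):
k:     0  1  2  3  4  5  6  7  8  9 10
g(k):  0  0  1  1  2  2  0  3  1  0  2
So g(10) = 2.
Build the Grundy sequence for stack B with g(k) = mex{g(k−s) : s ∈ {4, 5, 7}, s ≤ k}:
g(0) = mex{} = 0
g(1) = mex{} = 0
g(2) = mex{} = 0
g(3) = mex{} = 0
g(4) = mex{0} = 1
g(5) = mex{0} = 1
g(6) = mex{0} = 1
g(7) = mex{0} = 1
g(8) = mex{0,1} = 2
So g(8) = 2.
For stack C, compute g(0), g(1), … with moves {5, 6}:
g(0) = mex{} = 0
g(1) = mex{} = 0
g(2) = mex{} = 0
g(3) = mex{} = 0
g(4) = mex{} = 0
g(5) = mex{0} = 1
g(6) = mex{0} = 1
g(7) = mex{0} = 1
g(8) = mex{0} = 1
So g(8) = 1.
By the Sprague-Grundy theorem, the Grundy value of a sum of independent games is the XOR of the component values.
Combined value = 2 ⊕ 2 ⊕ 1 = 1.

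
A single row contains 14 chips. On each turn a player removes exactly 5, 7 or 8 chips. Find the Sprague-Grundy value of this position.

0

Grundy values for subtraction set {5, 7, 8}:
g(0) = mex{} = 0
g(1) = mex{} = 0
g(2) = mex{} = 0
g(3) = mex{} = 0
g(4) = mex{} = 0
g(5) = mex{0} = 1
g(6) = mex{0} = 1
g(7) = mex{0} = 1
g(8) = mex{0} = 1
g(9) = mex{0} = 1
g(10) = mex{0,1} = 2
g(11) = mex{0,1} = 2
g(12) = mex{0,1} = 2
g(13) = mex{1} = 0
g(14) = mex{1} = 0
So g(14) = 0.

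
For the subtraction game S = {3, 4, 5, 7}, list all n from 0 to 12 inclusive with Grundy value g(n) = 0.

0, 1, 2, 10, 11, 12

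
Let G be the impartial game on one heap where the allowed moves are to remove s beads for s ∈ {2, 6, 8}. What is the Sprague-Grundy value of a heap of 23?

2

Build the Grundy sequence with g(k) = mex{g(k−s) : s ∈ {2, 6, 8}, s ≤ k}:
k:     0  1  2  3  4  5  6  7  8  9 10 11 12 13 14 15 16 17 18 19 20 21 22 23
g(k):  0  0  1  1  0  0  1  1  2  2  3  3  2  2  0  0  1  1  0  0  1  1  2  2
So g(23) = 2.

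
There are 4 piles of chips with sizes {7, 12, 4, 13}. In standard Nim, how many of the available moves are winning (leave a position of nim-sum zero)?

1

Bitwise XOR of the heap sizes:
  0111  (7)
  1100  (12)
  0100  (4)
  1101  (13)
  ----
  0010  (2)
The overall nim-sum is X = 2. A pile of size p has a winning move iff p XOR X < p (reduce it to p XOR X).
  7: 7 XOR 2 = 5 < 7 — winning move (to 5).
  12: 12 XOR 2 = 14 ≥ 12 — no move.
  4: 4 XOR 2 = 6 ≥ 4 — no move.
  13: 13 XOR 2 = 15 ≥ 13 — no move.
That gives 1 winning move.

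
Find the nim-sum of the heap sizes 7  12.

11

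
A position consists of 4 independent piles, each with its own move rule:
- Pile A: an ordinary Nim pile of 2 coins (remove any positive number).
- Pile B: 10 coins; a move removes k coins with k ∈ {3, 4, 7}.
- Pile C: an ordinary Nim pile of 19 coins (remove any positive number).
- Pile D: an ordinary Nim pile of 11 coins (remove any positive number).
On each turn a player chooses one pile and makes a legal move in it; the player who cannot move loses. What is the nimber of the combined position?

26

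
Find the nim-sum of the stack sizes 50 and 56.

Write each in binary and XOR column by column:
  110010  (50)
  111000  (56)
  ------
  001010  (10)

10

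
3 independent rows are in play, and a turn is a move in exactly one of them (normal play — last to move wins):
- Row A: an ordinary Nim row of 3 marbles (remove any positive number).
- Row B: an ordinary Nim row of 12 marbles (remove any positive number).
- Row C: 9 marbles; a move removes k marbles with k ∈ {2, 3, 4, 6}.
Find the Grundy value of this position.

Row A is a plain Nim row of size 3, so its Grundy value is 3.
Row B is a plain Nim row of size 12, so its Grundy value is 12.
Build the Grundy sequence for row C with g(k) = mex{g(k−s) : s ∈ {2, 3, 4, 6}, s ≤ k}:
k:     0  1  2  3  4  5  6  7  8  9
g(k):  0  0  1  1  2  2  3  3  0  0
So g(9) = 0.
By the Sprague-Grundy theorem, the Grundy value of a sum of independent games is the XOR of the component values.
Combined value = 3 XOR 12 XOR 0 = 15.

15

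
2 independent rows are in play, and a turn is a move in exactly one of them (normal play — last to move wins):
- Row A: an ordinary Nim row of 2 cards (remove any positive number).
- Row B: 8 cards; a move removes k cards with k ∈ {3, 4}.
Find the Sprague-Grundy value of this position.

Row A is a plain Nim row of size 2, so its Grundy value is 2.
For row B, compute g(0), g(1), … with moves {3, 4}:
g(0) = mex{} = 0
g(1) = mex{} = 0
g(2) = mex{} = 0
g(3) = mex{0} = 1
g(4) = mex{0} = 1
g(5) = mex{0} = 1
g(6) = mex{0,1} = 2
g(7) = mex{1} = 0
g(8) = mex{1} = 0
So g(8) = 0.
By the Sprague-Grundy theorem, the Grundy value of a sum of independent games is the XOR of the component values.
Combined value = 2 ⊕ 0 = 2.

2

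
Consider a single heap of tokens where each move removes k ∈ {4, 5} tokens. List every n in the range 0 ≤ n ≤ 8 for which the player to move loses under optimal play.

Compute g(0), g(1), … for moves {4, 5}:
k:     0  1  2  3  4  5  6  7  8
g(k):  0  0  0  0  1  1  1  1  2
The P-positions (g = 0) in 0..8 are 0, 1, 2, 3.

0, 1, 2, 3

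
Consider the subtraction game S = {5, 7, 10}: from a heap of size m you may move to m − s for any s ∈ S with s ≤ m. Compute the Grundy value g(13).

Grundy values for subtraction set {5, 7, 10}:
g(0) = mex{} = 0
g(1) = mex{} = 0
g(2) = mex{} = 0
g(3) = mex{} = 0
g(4) = mex{} = 0
g(5) = mex{0} = 1
g(6) = mex{0} = 1
g(7) = mex{0} = 1
g(8) = mex{0} = 1
g(9) = mex{0} = 1
g(10) = mex{0,1} = 2
g(11) = mex{0,1} = 2
g(12) = mex{0,1} = 2
g(13) = mex{0,1} = 2
So g(13) = 2.

2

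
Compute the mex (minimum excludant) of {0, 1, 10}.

2

The values 0, 1 are all present; 2 is the first non-negative integer missing from the set.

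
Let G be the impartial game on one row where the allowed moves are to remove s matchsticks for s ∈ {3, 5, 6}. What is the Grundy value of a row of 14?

1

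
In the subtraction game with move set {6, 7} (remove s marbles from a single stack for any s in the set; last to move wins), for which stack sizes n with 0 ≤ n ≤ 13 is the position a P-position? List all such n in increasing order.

0, 1, 2, 3, 4, 5, 13

Grundy values for subtraction set {6, 7}:
k:     0  1  2  3  4  5  6  7  8  9 10 11 12 13
g(k):  0  0  0  0  0  0  1  1  1  1  1  1  2  0
The P-positions (g = 0) in 0..13 are 0, 1, 2, 3, 4, 5, 13.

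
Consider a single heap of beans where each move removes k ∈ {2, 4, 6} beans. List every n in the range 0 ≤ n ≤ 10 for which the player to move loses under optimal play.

0, 1, 8, 9

Grundy values for subtraction set {2, 4, 6}:
g(0) = mex{} = 0
g(1) = mex{} = 0
g(2) = mex{0} = 1
g(3) = mex{0} = 1
g(4) = mex{0,1} = 2
g(5) = mex{0,1} = 2
g(6) = mex{0,1,2} = 3
g(7) = mex{0,1,2} = 3
g(8) = mex{1,2,3} = 0
g(9) = mex{1,2,3} = 0
g(10) = mex{0,2,3} = 1
The P-positions (g = 0) in 0..10 are 0, 1, 8, 9.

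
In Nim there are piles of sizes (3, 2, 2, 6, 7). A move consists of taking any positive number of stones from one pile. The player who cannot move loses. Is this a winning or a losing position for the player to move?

Winning position

Nim-sum: 3 ⊕ 2 ⊕ 2 ⊕ 6 ⊕ 7 = 2.
The nim-sum is 2 ≠ 0, so this is an N-position: the player to move can win.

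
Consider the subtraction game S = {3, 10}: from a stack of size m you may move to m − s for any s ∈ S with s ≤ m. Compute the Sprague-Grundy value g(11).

Grundy values for subtraction set {3, 10}:
k:     0  1  2  3  4  5  6  7  8  9 10 11
g(k):  0  0  0  1  1  1  0  0  0  1  1  1
So g(11) = 1.

1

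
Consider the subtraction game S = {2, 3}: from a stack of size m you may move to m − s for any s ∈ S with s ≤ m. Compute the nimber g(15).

0

Build the Grundy sequence with g(k) = mex{g(k−s) : s ∈ {2, 3}, s ≤ k}:
k:     0  1  2  3  4  5  6  7  8  9 10 11 12 13 14 15
g(k):  0  0  1  1  2  0  0  1  1  2  0  0  1  1  2  0
So g(15) = 0.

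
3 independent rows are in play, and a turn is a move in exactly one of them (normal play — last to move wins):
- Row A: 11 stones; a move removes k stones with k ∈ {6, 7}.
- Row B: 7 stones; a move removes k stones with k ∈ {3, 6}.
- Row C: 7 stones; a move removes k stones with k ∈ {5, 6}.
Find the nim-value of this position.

2

For row A, compute g(0), g(1), … with moves {6, 7}:
k:     0  1  2  3  4  5  6  7  8  9 10 11
g(k):  0  0  0  0  0  0  1  1  1  1  1  1
So g(11) = 1.
Build the Grundy sequence for row B with g(k) = mex{g(k−s) : s ∈ {3, 6}, s ≤ k}:
k:     0  1  2  3  4  5  6  7
g(k):  0  0  0  1  1  1  2  2
So g(7) = 2.
Build the Grundy sequence for row C with g(k) = mex{g(k−s) : s ∈ {5, 6}, s ≤ k}:
g(0) = mex{} = 0
g(1) = mex{} = 0
g(2) = mex{} = 0
g(3) = mex{} = 0
g(4) = mex{} = 0
g(5) = mex{0} = 1
g(6) = mex{0} = 1
g(7) = mex{0} = 1
So g(7) = 1.
The value of a disjunctive sum is the nim-sum of the parts.
Combined value = 1 ⊕ 2 ⊕ 1 = 2.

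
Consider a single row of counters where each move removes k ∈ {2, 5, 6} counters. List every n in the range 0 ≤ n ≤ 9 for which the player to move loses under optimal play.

0, 1, 4, 8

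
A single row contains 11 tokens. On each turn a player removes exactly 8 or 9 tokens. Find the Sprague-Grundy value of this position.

Compute g(0), g(1), … for moves {8, 9}:
g(0) = mex{} = 0
g(1) = mex{} = 0
g(2) = mex{} = 0
g(3) = mex{} = 0
g(4) = mex{} = 0
g(5) = mex{} = 0
g(6) = mex{} = 0
g(7) = mex{} = 0
g(8) = mex{0} = 1
g(9) = mex{0} = 1
g(10) = mex{0} = 1
g(11) = mex{0} = 1
So g(11) = 1.

1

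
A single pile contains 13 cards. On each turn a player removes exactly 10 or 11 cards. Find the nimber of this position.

1

Grundy values for subtraction set {10, 11}:
g(0) = mex{} = 0
g(1) = mex{} = 0
g(2) = mex{} = 0
g(3) = mex{} = 0
g(4) = mex{} = 0
g(5) = mex{} = 0
g(6) = mex{} = 0
g(7) = mex{} = 0
g(8) = mex{} = 0
g(9) = mex{} = 0
g(10) = mex{0} = 1
g(11) = mex{0} = 1
g(12) = mex{0} = 1
g(13) = mex{0} = 1
So g(13) = 1.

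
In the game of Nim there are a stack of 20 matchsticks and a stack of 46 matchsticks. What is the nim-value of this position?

58

Write each in binary and XOR column by column:
  010100  (20)
  101110  (46)
  ------
  111010  (58)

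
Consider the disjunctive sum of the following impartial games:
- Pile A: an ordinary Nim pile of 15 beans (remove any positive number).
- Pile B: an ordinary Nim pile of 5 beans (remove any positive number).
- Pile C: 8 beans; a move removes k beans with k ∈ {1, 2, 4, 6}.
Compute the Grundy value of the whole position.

10

Pile A is a plain Nim pile of size 15, so its Grundy value is 15.
Pile B is a plain Nim pile of size 5, so its Grundy value is 5.
Build the Grundy sequence for pile C with g(k) = mex{g(k−s) : s ∈ {1, 2, 4, 6}, s ≤ k}:
g(0) = mex{} = 0
g(1) = mex{0} = 1
g(2) = mex{0,1} = 2
g(3) = mex{1,2} = 0
g(4) = mex{0,2} = 1
g(5) = mex{0,1} = 2
g(6) = mex{0,1,2} = 3
g(7) = mex{0,1,2,3} = 4
g(8) = mex{1,2,3,4} = 0
So g(8) = 0.
By the Sprague-Grundy theorem, the Grundy value of a sum of independent games is the XOR of the component values.
Combined value = 15 XOR 5 XOR 0 = 10.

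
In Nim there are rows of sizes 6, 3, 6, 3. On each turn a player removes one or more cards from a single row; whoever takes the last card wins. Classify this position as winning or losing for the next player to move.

Losing position

Nim-sum: 6 XOR 3 XOR 6 XOR 3 = 0.
The nim-sum is 0, so this is a P-position: the player to move is in a losing position under optimal play.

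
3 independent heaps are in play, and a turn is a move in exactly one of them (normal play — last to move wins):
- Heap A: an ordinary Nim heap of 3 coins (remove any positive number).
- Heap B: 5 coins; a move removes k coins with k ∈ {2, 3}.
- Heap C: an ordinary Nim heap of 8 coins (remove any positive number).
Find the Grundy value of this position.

Heap A is a plain Nim heap of size 3, so its Grundy value is 3.
For heap B, compute g(0), g(1), … with moves {2, 3}:
g(0) = mex{} = 0
g(1) = mex{} = 0
g(2) = mex{0} = 1
g(3) = mex{0} = 1
g(4) = mex{0,1} = 2
g(5) = mex{1} = 0
So g(5) = 0.
Heap C is a plain Nim heap of size 8, so its Grundy value is 8.
The value of a disjunctive sum is the nim-sum of the parts.
Combined value = 3 XOR 0 XOR 8 = 11.

11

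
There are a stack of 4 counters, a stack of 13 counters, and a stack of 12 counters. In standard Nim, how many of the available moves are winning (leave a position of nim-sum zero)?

3

In binary:
  0100  (4)
  1101  (13)
  1100  (12)
  ----
  0101  (5)
The overall nim-sum is X = 5. A stack of size p has a winning move iff p XOR X < p (reduce it to p XOR X).
  4: 4 XOR 5 = 1 < 4 — winning move (to 1).
  13: 13 XOR 5 = 8 < 13 — winning move (to 8).
  12: 12 XOR 5 = 9 < 12 — winning move (to 9).
That gives 3 winning moves.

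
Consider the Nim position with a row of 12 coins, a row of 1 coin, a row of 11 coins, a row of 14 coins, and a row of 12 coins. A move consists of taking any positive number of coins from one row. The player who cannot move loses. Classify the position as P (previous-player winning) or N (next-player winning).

N-position

Nim-sum: 12 ⊕ 1 ⊕ 11 ⊕ 14 ⊕ 12 = 4.
The nim-sum is 4 ≠ 0, so this is an N-position: the player to move can win.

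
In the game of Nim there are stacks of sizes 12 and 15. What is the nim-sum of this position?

3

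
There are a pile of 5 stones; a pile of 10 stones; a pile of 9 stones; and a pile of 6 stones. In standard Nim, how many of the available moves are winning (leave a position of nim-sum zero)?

Compute the nim-sum pairwise:
5 ⊕ 10 = 15
15 ⊕ 9 = 6
6 ⊕ 6 = 0
The nim-sum is already 0, so every move leaves a nonzero nim-sum — there are no winning moves.

0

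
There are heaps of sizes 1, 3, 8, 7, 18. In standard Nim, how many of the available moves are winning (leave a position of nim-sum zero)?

Nim-sum: 1 ⊕ 3 ⊕ 8 ⊕ 7 ⊕ 18 = 31.
The overall nim-sum is X = 31. A heap of size p has a winning move iff p XOR X < p (reduce it to p XOR X).
  1: 1 XOR 31 = 30 ≥ 1 — no move.
  3: 3 XOR 31 = 28 ≥ 3 — no move.
  8: 8 XOR 31 = 23 ≥ 8 — no move.
  7: 7 XOR 31 = 24 ≥ 7 — no move.
  18: 18 XOR 31 = 13 < 18 — winning move (to 13).
That gives 1 winning move.

1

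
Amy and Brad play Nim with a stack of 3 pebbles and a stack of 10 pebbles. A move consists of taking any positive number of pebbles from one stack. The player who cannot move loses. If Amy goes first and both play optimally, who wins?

Amy wins

Compute the nim-sum pairwise:
3 ^ 10 = 9
The nim-sum is 9 ≠ 0, so this is an N-position: the player to move can win; Amy has a winning move.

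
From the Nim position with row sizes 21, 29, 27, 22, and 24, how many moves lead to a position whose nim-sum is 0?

5

Compute the nim-sum pairwise:
21 XOR 29 = 8
8 XOR 27 = 19
19 XOR 22 = 5
5 XOR 24 = 29
The overall nim-sum is X = 29. A row of size p has a winning move iff p XOR X < p (reduce it to p XOR X).
  21: 21 XOR 29 = 8 < 21 — winning move (to 8).
  29: 29 XOR 29 = 0 < 29 — winning move (to 0).
  27: 27 XOR 29 = 6 < 27 — winning move (to 6).
  22: 22 XOR 29 = 11 < 22 — winning move (to 11).
  24: 24 XOR 29 = 5 < 24 — winning move (to 5).
That gives 5 winning moves.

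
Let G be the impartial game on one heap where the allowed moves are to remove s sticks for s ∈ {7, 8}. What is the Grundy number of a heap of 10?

Grundy values for subtraction set {7, 8}:
g(0) = mex{} = 0
g(1) = mex{} = 0
g(2) = mex{} = 0
g(3) = mex{} = 0
g(4) = mex{} = 0
g(5) = mex{} = 0
g(6) = mex{} = 0
g(7) = mex{0} = 1
g(8) = mex{0} = 1
g(9) = mex{0} = 1
g(10) = mex{0} = 1
So g(10) = 1.

1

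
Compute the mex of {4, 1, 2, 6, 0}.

The values 0, 1, 2 are all present; 3 is the first non-negative integer missing from the set.

3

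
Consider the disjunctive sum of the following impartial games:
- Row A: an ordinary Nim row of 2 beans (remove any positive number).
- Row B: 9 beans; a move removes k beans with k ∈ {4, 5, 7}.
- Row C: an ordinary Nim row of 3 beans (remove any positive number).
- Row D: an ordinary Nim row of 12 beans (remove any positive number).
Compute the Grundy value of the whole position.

15

Row A is a plain Nim row of size 2, so its Grundy value is 2.
Grundy values for row B (subtraction set {4, 5, 7}):
g(0) = mex{} = 0
g(1) = mex{} = 0
g(2) = mex{} = 0
g(3) = mex{} = 0
g(4) = mex{0} = 1
g(5) = mex{0} = 1
g(6) = mex{0} = 1
g(7) = mex{0} = 1
g(8) = mex{0,1} = 2
g(9) = mex{0,1} = 2
So g(9) = 2.
Row C is a plain Nim row of size 3, so its Grundy value is 3.
Row D is a plain Nim row of size 12, so its Grundy value is 12.
The value of a disjunctive sum is the nim-sum of the parts.
Combined value = 2 ⊕ 2 ⊕ 3 ⊕ 12 = 15.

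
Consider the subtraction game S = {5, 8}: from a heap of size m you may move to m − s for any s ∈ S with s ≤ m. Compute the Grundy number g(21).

Build the Grundy sequence with g(k) = mex{g(k−s) : s ∈ {5, 8}, s ≤ k}:
k:     0  1  2  3  4  5  6  7  8  9 10 11 12 13 14 15 16 17 18 19 20 21
g(k):  0  0  0  0  0  1  1  1  1  1  2  2  2  0  0  0  0  0  1  1  1  1
So g(21) = 1.

1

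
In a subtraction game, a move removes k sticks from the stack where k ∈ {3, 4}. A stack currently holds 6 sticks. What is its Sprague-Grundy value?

2

Grundy values for subtraction set {3, 4}:
k:     0  1  2  3  4  5  6
g(k):  0  0  0  1  1  1  2
So g(6) = 2.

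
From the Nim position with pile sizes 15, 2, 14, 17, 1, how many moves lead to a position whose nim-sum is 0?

1

Bitwise XOR of the heap sizes:
  01111  (15)
  00010  (2)
  01110  (14)
  10001  (17)
  00001  (1)
  -----
  10011  (19)
The overall nim-sum is X = 19. A pile of size p has a winning move iff p XOR X < p (reduce it to p XOR X).
  15: 15 XOR 19 = 28 ≥ 15 — no move.
  2: 2 XOR 19 = 17 ≥ 2 — no move.
  14: 14 XOR 19 = 29 ≥ 14 — no move.
  17: 17 XOR 19 = 2 < 17 — winning move (to 2).
  1: 1 XOR 19 = 18 ≥ 1 — no move.
That gives 1 winning move.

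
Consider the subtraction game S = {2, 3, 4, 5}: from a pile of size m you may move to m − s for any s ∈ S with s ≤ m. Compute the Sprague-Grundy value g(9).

Grundy values for subtraction set {2, 3, 4, 5}:
g(0) = mex{} = 0
g(1) = mex{} = 0
g(2) = mex{0} = 1
g(3) = mex{0} = 1
g(4) = mex{0,1} = 2
g(5) = mex{0,1} = 2
g(6) = mex{0,1,2} = 3
g(7) = mex{1,2} = 0
g(8) = mex{1,2,3} = 0
g(9) = mex{0,2,3} = 1
So g(9) = 1.

1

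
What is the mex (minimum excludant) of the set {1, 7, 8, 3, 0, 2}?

4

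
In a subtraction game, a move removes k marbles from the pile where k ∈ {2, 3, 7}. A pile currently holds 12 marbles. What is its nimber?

1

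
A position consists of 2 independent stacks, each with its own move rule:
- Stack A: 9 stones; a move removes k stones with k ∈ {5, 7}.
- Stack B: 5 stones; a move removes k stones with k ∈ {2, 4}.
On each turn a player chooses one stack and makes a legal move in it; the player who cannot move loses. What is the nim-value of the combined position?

3

Build the Grundy sequence for stack A with g(k) = mex{g(k−s) : s ∈ {5, 7}, s ≤ k}:
g(0) = mex{} = 0
g(1) = mex{} = 0
g(2) = mex{} = 0
g(3) = mex{} = 0
g(4) = mex{} = 0
g(5) = mex{0} = 1
g(6) = mex{0} = 1
g(7) = mex{0} = 1
g(8) = mex{0} = 1
g(9) = mex{0} = 1
So g(9) = 1.
For stack B, compute g(0), g(1), … with moves {2, 4}:
g(0) = mex{} = 0
g(1) = mex{} = 0
g(2) = mex{0} = 1
g(3) = mex{0} = 1
g(4) = mex{0,1} = 2
g(5) = mex{0,1} = 2
So g(5) = 2.
By the Sprague-Grundy theorem, the Grundy value of a sum of independent games is the XOR of the component values.
Combined value = 1 XOR 2 = 3.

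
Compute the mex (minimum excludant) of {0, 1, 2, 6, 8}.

The values 0, 1, 2 are all present; 3 is the first non-negative integer missing from the set.

3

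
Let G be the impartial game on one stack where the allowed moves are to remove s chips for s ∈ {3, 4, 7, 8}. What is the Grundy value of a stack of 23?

Compute g(0), g(1), … for moves {3, 4, 7, 8}:
k:     0  1  2  3  4  5  6  7  8  9 10 11 12 13 14 15 16 17 18 19 20 21 22 23
g(k):  0  0  0  1  1  1  2  2  2  3  3  0  0  0  1  1  1  2  2  2  3  3  0  0
So g(23) = 0.

0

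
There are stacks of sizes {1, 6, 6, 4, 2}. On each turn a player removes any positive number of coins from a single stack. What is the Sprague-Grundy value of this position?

7

Compute the nim-sum pairwise:
1 ^ 6 = 7
7 ^ 6 = 1
1 ^ 4 = 5
5 ^ 2 = 7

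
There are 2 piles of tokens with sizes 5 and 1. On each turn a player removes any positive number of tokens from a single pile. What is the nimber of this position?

4

Nim-sum: 5 ^ 1 = 4.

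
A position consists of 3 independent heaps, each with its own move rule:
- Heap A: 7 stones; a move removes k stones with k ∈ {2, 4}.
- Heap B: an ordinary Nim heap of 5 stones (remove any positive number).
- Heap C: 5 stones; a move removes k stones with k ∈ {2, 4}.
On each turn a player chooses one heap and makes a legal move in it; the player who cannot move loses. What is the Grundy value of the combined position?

Grundy values for heap A (subtraction set {2, 4}):
k:     0  1  2  3  4  5  6  7
g(k):  0  0  1  1  2  2  0  0
So g(7) = 0.
Heap B is a plain Nim heap of size 5, so its Grundy value is 5.
Grundy values for heap C (subtraction set {2, 4}):
g(0) = mex{} = 0
g(1) = mex{} = 0
g(2) = mex{0} = 1
g(3) = mex{0} = 1
g(4) = mex{0,1} = 2
g(5) = mex{0,1} = 2
So g(5) = 2.
By the Sprague-Grundy theorem, the Grundy value of a sum of independent games is the XOR of the component values.
Combined value = 0 ⊕ 5 ⊕ 2 = 7.

7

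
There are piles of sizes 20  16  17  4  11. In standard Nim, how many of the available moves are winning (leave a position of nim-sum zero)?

Compute the nim-sum pairwise:
20 XOR 16 = 4
4 XOR 17 = 21
21 XOR 4 = 17
17 XOR 11 = 26
The overall nim-sum is X = 26. A pile of size p has a winning move iff p XOR X < p (reduce it to p XOR X).
  20: 20 XOR 26 = 14 < 20 — winning move (to 14).
  16: 16 XOR 26 = 10 < 16 — winning move (to 10).
  17: 17 XOR 26 = 11 < 17 — winning move (to 11).
  4: 4 XOR 26 = 30 ≥ 4 — no move.
  11: 11 XOR 26 = 17 ≥ 11 — no move.
That gives 3 winning moves.

3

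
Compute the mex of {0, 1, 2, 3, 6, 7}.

4

The values 0, 1, 2, 3 are all present; 4 is the first non-negative integer missing from the set.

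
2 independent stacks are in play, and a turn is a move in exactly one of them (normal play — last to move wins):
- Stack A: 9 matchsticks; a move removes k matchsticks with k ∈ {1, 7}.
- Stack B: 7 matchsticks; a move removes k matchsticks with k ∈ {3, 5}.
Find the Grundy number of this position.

3

For stack A, compute g(0), g(1), … with moves {1, 7}:
g(0) = mex{} = 0
g(1) = mex{0} = 1
g(2) = mex{1} = 0
g(3) = mex{0} = 1
g(4) = mex{1} = 0
g(5) = mex{0} = 1
g(6) = mex{1} = 0
g(7) = mex{0} = 1
g(8) = mex{1} = 0
g(9) = mex{0} = 1
So g(9) = 1.
Build the Grundy sequence for stack B with g(k) = mex{g(k−s) : s ∈ {3, 5}, s ≤ k}:
k:     0  1  2  3  4  5  6  7
g(k):  0  0  0  1  1  1  2  2
So g(7) = 2.
The value of a disjunctive sum is the nim-sum of the parts.
Combined value = 1 XOR 2 = 3.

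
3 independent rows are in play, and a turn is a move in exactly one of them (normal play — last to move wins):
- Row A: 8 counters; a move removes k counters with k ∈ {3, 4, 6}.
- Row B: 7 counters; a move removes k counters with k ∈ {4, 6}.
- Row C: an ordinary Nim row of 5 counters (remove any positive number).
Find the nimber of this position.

6

Build the Grundy sequence for row A with g(k) = mex{g(k−s) : s ∈ {3, 4, 6}, s ≤ k}:
k:     0  1  2  3  4  5  6  7  8
g(k):  0  0  0  1  1  1  2  2  2
So g(8) = 2.
Build the Grundy sequence for row B with g(k) = mex{g(k−s) : s ∈ {4, 6}, s ≤ k}:
g(0) = mex{} = 0
g(1) = mex{} = 0
g(2) = mex{} = 0
g(3) = mex{} = 0
g(4) = mex{0} = 1
g(5) = mex{0} = 1
g(6) = mex{0} = 1
g(7) = mex{0} = 1
So g(7) = 1.
Row C is a plain Nim row of size 5, so its Grundy value is 5.
By the Sprague-Grundy theorem, the Grundy value of a sum of independent games is the XOR of the component values.
Combined value = 2 ⊕ 1 ⊕ 5 = 6.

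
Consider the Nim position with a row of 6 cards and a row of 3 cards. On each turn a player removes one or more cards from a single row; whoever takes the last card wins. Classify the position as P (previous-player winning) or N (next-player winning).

N-position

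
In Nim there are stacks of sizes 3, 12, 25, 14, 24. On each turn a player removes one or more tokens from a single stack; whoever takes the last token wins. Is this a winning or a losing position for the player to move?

In binary:
  00011  (3)
  01100  (12)
  11001  (25)
  01110  (14)
  11000  (24)
  -----
  00000  (0)
The nim-sum is 0, so this is a P-position: the player to move is in a losing position under optimal play.

Losing position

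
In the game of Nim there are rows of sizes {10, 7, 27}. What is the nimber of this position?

Nim-sum: 10 ^ 7 ^ 27 = 22.

22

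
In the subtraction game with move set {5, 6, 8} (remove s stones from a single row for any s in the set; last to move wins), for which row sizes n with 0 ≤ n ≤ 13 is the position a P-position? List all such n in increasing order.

Grundy values for subtraction set {5, 6, 8}:
k:     0  1  2  3  4  5  6  7  8  9 10 11 12 13
g(k):  0  0  0  0  0  1  1  1  1  1  2  2  2  0
The P-positions (g = 0) in 0..13 are 0, 1, 2, 3, 4, 13.

0, 1, 2, 3, 4, 13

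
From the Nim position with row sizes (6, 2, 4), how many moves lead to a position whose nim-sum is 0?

0

Write each in binary and XOR column by column:
  110  (6)
  010  (2)
  100  (4)
  ---
  000  (0)
The nim-sum is already 0, so every move leaves a nonzero nim-sum — there are no winning moves.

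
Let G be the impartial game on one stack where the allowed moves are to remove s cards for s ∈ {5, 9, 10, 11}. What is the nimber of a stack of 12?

Build the Grundy sequence with g(k) = mex{g(k−s) : s ∈ {5, 9, 10, 11}, s ≤ k}:
g(0) = mex{} = 0
g(1) = mex{} = 0
g(2) = mex{} = 0
g(3) = mex{} = 0
g(4) = mex{} = 0
g(5) = mex{0} = 1
g(6) = mex{0} = 1
g(7) = mex{0} = 1
g(8) = mex{0} = 1
g(9) = mex{0} = 1
g(10) = mex{0,1} = 2
g(11) = mex{0,1} = 2
g(12) = mex{0,1} = 2
So g(12) = 2.

2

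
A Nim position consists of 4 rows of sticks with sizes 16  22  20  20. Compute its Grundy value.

Compute the nim-sum pairwise:
16 XOR 22 = 6
6 XOR 20 = 18
18 XOR 20 = 6

6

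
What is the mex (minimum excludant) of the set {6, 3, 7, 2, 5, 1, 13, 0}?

The values 0, 1, 2, 3 are all present; 4 is the first non-negative integer missing from the set.

4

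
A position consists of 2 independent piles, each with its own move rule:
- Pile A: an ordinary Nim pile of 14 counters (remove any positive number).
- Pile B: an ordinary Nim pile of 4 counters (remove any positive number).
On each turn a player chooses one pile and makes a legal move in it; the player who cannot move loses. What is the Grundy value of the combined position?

Pile A is a plain Nim pile of size 14, so its Grundy value is 14.
Pile B is a plain Nim pile of size 4, so its Grundy value is 4.
By the Sprague-Grundy theorem, the Grundy value of a sum of independent games is the XOR of the component values.
Combined value = 14 XOR 4 = 10.

10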